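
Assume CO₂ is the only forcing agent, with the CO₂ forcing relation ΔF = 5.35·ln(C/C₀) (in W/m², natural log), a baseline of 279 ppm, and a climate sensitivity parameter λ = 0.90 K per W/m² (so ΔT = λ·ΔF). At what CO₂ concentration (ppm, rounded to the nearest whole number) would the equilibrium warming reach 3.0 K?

C ≈ 520 ppm

Required forcing: ΔF = ΔT/λ = 3.0/0.90 = 3.3333 W/m².
Then ln(C/279) = ΔF/5.35 = 3.3333/5.35 = 0.62305.
So C = 279 × e^0.62305 = 279 × 1.86461 = 520.23 ppm.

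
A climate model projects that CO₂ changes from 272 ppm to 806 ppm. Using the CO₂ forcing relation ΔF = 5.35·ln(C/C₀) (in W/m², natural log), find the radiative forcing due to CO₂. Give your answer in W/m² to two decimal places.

CO₂: 5.35 × ln(806/272) = 5.35 × ln(2.96324) = 5.35 × 1.08628 = 5.8116 W/m².

ΔF = 5.81 W/m²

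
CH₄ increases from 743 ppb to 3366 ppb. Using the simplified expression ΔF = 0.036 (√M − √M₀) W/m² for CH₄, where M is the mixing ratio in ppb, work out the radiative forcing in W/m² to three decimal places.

ΔF = 1.107 W/m²

CH₄: 0.036 × (√3366 − √743) = 0.036 × (58.0172 − 27.2580) = 0.036 × 30.7592 = 1.1073 W/m².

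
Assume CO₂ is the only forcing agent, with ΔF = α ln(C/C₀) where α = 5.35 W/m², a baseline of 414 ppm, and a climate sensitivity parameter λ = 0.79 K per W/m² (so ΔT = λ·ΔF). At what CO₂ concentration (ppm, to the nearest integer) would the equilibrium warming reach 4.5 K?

C ≈ 1201 ppm

Required forcing: ΔF = ΔT/λ = 4.5/0.79 = 5.6962 W/m².
Then ln(C/414) = ΔF/5.35 = 5.6962/5.35 = 1.06471.
So C = 414 × e^1.06471 = 414 × 2.90000 = 1200.60 ppm.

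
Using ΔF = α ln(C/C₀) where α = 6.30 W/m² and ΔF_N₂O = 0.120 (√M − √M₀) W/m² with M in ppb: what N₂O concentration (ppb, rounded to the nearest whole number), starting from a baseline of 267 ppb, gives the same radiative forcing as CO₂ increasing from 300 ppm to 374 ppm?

CO₂ forcing: 6.30 × ln(374/300) = 6.30 × 0.220473 = 1.38898 W/m².
Set 0.120(√M − √267) = 1.38898: √M = 1.38898/0.120 + √267 = 11.5748 + 16.3401 = 27.9149.
M = (27.9149)² = 779.24 ppb.

M ≈ 779 ppb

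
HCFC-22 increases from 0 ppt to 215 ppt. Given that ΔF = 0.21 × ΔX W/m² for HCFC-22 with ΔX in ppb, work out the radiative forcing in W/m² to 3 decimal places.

HCFC-22: Δ = 215 − 0 = 215 ppt = 0.215 ppb; ΔF = 0.21 × 0.215 = 0.0452 W/m².

ΔF = 0.045 W/m²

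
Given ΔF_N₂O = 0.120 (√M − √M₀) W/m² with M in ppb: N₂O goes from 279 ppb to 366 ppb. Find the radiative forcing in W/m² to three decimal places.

N₂O: 0.120 × (√366 − √279) = 0.120 × (19.1311 − 16.7033) = 0.120 × 2.4278 = 0.2913 W/m².

ΔF = 0.291 W/m²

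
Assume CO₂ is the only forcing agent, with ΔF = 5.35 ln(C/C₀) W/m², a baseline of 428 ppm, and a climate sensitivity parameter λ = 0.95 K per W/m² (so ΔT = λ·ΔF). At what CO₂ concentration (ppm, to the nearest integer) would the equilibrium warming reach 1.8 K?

Required forcing: ΔF = ΔT/λ = 1.8/0.95 = 1.8947 W/m².
Then ln(C/428) = ΔF/5.35 = 1.8947/5.35 = 0.35415.
So C = 428 × e^0.35415 = 428 × 1.42497 = 609.89 ppm.

C ≈ 610 ppm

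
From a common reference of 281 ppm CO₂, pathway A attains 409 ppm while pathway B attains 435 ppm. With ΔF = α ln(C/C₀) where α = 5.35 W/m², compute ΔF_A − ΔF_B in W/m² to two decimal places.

ΔF_A = 5.35 ln(409/281) = 5.35 × 0.37536 = 2.0082 W/m².
ΔF_B = 5.35 ln(435/281) = 5.35 × 0.43699 = 2.3379 W/m².
Difference: 2.0082 − 2.3379 = -0.3297 W/m².
(Equivalently, ΔF_A − ΔF_B = 5.35 ln(409/435) = 5.35 × -0.06163 = -0.3297 W/m².)

ΔF_A − ΔF_B = -0.33 W/m²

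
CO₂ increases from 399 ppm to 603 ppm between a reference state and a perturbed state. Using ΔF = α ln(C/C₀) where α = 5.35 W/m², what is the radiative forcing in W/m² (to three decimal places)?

CO₂: 5.35 × ln(603/399) = 5.35 × ln(1.51128) = 5.35 × 0.41296 = 2.2093 W/m².

ΔF = 2.209 W/m²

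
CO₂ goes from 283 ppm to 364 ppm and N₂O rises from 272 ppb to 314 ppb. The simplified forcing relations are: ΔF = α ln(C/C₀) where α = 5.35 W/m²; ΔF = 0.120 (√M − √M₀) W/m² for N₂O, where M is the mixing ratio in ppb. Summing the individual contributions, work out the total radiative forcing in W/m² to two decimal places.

ΔF = 1.49 W/m²

CO₂: 5.35 × ln(364/283) = 5.35 × ln(1.28622) = 5.35 × 0.25171 = 1.3466 W/m².
N₂O: 0.120 × (√314 − √272) = 0.120 × (17.7200 − 16.4924) = 0.120 × 1.2276 = 0.1473 W/m².
Total ΔF = 1.3466 + 0.1473 = 1.4939 W/m².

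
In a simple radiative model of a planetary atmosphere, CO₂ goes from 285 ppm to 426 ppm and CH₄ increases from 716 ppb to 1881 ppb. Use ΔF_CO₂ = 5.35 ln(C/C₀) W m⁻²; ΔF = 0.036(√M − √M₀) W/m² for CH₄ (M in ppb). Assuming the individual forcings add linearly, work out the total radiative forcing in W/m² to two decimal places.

ΔF = 2.75 W/m²

CO₂: 5.35 × ln(426/285) = 5.35 × ln(1.49474) = 5.35 × 0.40195 = 2.1504 W/m².
CH₄: 0.036 × (√1881 − √716) = 0.036 × (43.3705 − 26.7582) = 0.036 × 16.6123 = 0.5980 W/m².
Total ΔF = 2.1504 + 0.5980 = 2.7484 W/m².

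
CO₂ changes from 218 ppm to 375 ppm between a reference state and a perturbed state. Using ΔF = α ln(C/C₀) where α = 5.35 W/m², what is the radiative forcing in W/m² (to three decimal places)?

CO₂ absorption bands are partially saturated, so forcing scales with the logarithm of the concentration ratio.
CO₂: 5.35 × ln(375/218) = 5.35 × ln(1.72018) = 5.35 × 0.54243 = 2.9020 W/m².

ΔF = 2.902 W/m²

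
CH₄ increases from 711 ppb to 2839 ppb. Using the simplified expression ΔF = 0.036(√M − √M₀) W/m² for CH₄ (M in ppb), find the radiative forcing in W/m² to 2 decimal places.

CH₄: 0.036 × (√2839 − √711) = 0.036 × (53.2823 − 26.6646) = 0.036 × 26.6177 = 0.9582 W/m².

ΔF = 0.96 W/m²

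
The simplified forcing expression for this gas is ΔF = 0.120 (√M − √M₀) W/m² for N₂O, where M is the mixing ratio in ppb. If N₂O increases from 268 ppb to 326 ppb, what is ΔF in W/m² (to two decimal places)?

N₂O: 0.120 × (√326 − √268) = 0.120 × (18.0555 − 16.3707) = 0.120 × 1.6848 = 0.2022 W/m².

ΔF = 0.20 W/m²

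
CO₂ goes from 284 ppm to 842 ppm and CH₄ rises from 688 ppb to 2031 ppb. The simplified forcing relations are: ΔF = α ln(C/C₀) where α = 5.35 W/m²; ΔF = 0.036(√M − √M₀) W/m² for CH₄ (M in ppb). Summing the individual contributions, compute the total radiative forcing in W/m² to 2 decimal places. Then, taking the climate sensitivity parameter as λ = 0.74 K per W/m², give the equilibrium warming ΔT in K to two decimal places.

ΔF = 6.49 W/m²; ΔT = 4.80 K

CO₂: 5.35 × ln(842/284) = 5.35 × ln(2.96479) = 5.35 × 1.08681 = 5.8144 W/m².
CH₄: 0.036 × (√2031 − √688) = 0.036 × (45.0666 − 26.2298) = 0.036 × 18.8368 = 0.6781 W/m².
Total ΔF = 5.8144 + 0.6781 = 6.4925 W/m².
ΔT = λ ΔF = 0.74 × 6.49 = 4.8026 K.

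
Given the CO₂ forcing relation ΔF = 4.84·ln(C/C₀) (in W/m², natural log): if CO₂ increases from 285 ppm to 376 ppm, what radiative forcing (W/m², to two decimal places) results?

ΔF = 1.34 W/m²

CO₂: 4.84 × ln(376/285) = 4.84 × ln(1.31930) = 4.84 × 0.27710 = 1.3412 W/m².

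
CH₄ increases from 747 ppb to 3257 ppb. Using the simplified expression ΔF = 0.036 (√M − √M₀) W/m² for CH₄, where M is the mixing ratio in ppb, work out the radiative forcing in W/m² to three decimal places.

ΔF = 1.071 W/m²

CH₄: 0.036 × (√3257 − √747) = 0.036 × (57.0701 − 27.3313) = 0.036 × 29.7388 = 1.0706 W/m².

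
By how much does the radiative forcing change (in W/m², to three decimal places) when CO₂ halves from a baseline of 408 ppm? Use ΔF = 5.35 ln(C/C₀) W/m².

ΔF = -3.708 W/m²

Because the forcing depends only on the ratio C/C₀, the initial concentration does not enter.
ΔF = 5.35 × ln(0.5) = 5.35 × -0.69315 = -3.7084 W/m².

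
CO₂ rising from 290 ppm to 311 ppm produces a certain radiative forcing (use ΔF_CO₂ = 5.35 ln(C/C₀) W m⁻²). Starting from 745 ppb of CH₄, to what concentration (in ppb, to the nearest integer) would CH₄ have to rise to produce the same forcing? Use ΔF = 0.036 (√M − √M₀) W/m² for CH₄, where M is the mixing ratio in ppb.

CO₂ forcing: 5.35 × ln(311/290) = 5.35 × 0.069912 = 0.37403 W/m².
Set 0.036(√M − √745) = 0.37403: √M = 0.37403/0.036 + √745 = 10.3897 + 27.2947 = 37.6844.
M = (37.6844)² = 1420.11 ppb.

M ≈ 1420 ppb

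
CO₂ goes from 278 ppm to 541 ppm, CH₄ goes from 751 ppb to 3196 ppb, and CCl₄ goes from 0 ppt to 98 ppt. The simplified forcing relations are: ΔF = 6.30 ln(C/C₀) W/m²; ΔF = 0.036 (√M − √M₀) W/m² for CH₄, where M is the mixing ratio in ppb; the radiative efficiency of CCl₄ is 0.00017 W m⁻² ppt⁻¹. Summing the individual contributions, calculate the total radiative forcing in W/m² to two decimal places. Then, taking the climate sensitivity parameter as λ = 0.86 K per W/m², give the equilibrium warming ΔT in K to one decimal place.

CO₂: 6.30 × ln(541/278) = 6.30 × ln(1.94604) = 6.30 × 0.66580 = 4.1945 W/m².
CH₄: 0.036 × (√3196 − √751) = 0.036 × (56.5332 − 27.4044) = 0.036 × 29.1288 = 1.0486 W/m².
CCl₄: ΔF = 0.00017 × (98 − 0) = 0.00017 × 98 = 0.0167 W/m².
Total ΔF = 4.1945 + 1.0486 + 0.0167 = 5.2598 W/m².
ΔT = λ ΔF = 0.86 × 5.26 = 4.5236 K.

ΔF = 5.26 W/m²; ΔT = 4.5 K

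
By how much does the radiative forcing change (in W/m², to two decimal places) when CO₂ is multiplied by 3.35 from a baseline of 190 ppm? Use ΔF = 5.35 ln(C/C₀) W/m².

ΔF = 6.47 W/m²

Because the forcing depends only on the ratio C/C₀, the initial concentration does not enter.
ΔF = 5.35 × ln(3.35) = 5.35 × 1.20896 = 6.4679 W/m².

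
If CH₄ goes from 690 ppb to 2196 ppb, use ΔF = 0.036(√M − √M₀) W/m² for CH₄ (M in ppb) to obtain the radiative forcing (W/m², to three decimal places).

ΔF = 0.741 W/m²

CH₄: 0.036 × (√2196 − √690) = 0.036 × (46.8615 − 26.2679) = 0.036 × 20.5936 = 0.7414 W/m².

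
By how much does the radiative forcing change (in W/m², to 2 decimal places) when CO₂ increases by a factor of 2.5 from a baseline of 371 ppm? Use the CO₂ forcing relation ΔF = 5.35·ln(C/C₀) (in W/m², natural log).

ΔF = 4.90 W/m²

Because the forcing depends only on the ratio C/C₀, the initial concentration does not enter.
ΔF = 5.35 × ln(2.5) = 5.35 × 0.91629 = 4.9022 W/m².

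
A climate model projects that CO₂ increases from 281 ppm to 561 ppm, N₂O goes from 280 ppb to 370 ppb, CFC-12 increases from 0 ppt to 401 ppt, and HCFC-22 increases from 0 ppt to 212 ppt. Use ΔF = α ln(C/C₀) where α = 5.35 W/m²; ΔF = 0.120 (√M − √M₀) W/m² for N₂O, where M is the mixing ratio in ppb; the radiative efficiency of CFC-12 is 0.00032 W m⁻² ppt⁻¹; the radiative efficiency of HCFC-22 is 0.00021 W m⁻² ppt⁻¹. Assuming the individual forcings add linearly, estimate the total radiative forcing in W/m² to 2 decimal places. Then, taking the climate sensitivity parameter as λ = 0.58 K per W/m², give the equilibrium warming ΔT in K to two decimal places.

CO₂: 5.35 × ln(561/281) = 5.35 × ln(1.99644) = 5.35 × 0.69137 = 3.6988 W/m².
N₂O: 0.120 × (√370 − √280) = 0.120 × (19.2354 − 16.7332) = 0.120 × 2.5022 = 0.3003 W/m².
CFC-12: ΔF = 0.00032 × (401 − 0) = 0.00032 × 401 = 0.1283 W/m².
HCFC-22: ΔF = 0.00021 × (212 − 0) = 0.00021 × 212 = 0.0445 W/m².
Total ΔF = 3.6988 + 0.3003 + 0.1283 + 0.0445 = 4.1719 W/m².
ΔT = λ ΔF = 0.58 × 4.17 = 2.4186 K.

ΔF = 4.17 W/m²; ΔT = 2.42 K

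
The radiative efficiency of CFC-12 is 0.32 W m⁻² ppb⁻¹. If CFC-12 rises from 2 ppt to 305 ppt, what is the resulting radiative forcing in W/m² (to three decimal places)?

ΔF = 0.097 W/m²

CFC-12: Δ = 305 − 2 = 303 ppt = 0.303 ppb; ΔF = 0.32 × 0.303 = 0.0970 W/m².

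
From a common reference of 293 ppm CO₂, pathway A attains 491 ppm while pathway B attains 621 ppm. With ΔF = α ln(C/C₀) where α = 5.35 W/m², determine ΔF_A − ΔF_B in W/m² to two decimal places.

ΔF_A = 5.35 ln(491/293) = 5.35 × 0.51627 = 2.7620 W/m².
ΔF_B = 5.35 ln(621/293) = 5.35 × 0.75116 = 4.0187 W/m².
Difference: 2.7620 − 4.0187 = -1.2567 W/m².
(Equivalently, ΔF_A − ΔF_B = 5.35 ln(491/621) = 5.35 × -0.23489 = -1.2567 W/m².)

ΔF_A − ΔF_B = -1.26 W/m²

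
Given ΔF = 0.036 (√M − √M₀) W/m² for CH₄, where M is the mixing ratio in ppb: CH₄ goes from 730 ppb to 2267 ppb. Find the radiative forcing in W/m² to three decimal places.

CH₄: 0.036 × (√2267 − √730) = 0.036 × (47.6130 − 27.0185) = 0.036 × 20.5945 = 0.7414 W/m².

ΔF = 0.741 W/m²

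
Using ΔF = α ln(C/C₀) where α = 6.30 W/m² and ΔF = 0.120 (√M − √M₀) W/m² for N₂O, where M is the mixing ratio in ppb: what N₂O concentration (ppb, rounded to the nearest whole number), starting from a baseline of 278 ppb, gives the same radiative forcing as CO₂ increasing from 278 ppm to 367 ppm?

M ≈ 977 ppb

CO₂ forcing: 6.30 × ln(367/278) = 6.30 × 0.277741 = 1.74977 W/m².
Set 0.120(√M − √278) = 1.74977: √M = 1.74977/0.120 + √278 = 14.5814 + 16.6733 = 31.2547.
M = (31.2547)² = 976.86 ppb.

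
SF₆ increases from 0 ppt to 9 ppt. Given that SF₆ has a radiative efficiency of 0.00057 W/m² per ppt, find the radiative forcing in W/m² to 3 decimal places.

SF₆: ΔF = 0.00057 × (9 − 0) = 0.00057 × 9 = 0.0051 W/m².

ΔF = 0.005 W/m²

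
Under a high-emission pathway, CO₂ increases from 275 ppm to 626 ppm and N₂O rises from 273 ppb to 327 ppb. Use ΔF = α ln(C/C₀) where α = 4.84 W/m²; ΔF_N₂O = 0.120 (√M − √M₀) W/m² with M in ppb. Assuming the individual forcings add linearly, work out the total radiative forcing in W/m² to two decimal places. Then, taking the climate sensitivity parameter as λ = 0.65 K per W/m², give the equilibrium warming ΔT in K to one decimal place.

CO₂: 4.84 × ln(626/275) = 4.84 × ln(2.27636) = 4.84 × 0.82258 = 3.9813 W/m².
N₂O: 0.120 × (√327 − √273) = 0.120 × (18.0831 − 16.5227) = 0.120 × 1.5604 = 0.1872 W/m².
Total ΔF = 3.9813 + 0.1872 = 4.1685 W/m².
ΔT = λ ΔF = 0.65 × 4.17 = 2.7105 K.

ΔF = 4.17 W/m²; ΔT = 2.7 K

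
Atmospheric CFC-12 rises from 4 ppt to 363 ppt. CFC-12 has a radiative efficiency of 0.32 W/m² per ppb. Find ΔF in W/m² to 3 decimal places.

CFC-12: Δ = 363 − 4 = 359 ppt = 0.359 ppb; ΔF = 0.32 × 0.359 = 0.1149 W/m².

ΔF = 0.115 W/m²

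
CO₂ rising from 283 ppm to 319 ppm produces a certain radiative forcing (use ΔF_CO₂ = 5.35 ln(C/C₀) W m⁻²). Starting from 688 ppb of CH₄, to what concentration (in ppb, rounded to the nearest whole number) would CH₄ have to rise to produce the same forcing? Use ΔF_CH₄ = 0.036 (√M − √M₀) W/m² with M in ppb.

CO₂ forcing: 5.35 × ln(319/283) = 5.35 × 0.119744 = 0.64063 W/m².
Set 0.036(√M − √688) = 0.64063: √M = 0.64063/0.036 + √688 = 17.7953 + 26.2298 = 44.0251.
M = (44.0251)² = 1938.21 ppb.

M ≈ 1938 ppb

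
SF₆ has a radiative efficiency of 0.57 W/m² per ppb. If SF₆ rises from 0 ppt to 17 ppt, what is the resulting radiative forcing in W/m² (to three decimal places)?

SF₆: Δ = 17 − 0 = 17 ppt = 0.017 ppb; ΔF = 0.57 × 0.017 = 0.0097 W/m².

ΔF = 0.010 W/m²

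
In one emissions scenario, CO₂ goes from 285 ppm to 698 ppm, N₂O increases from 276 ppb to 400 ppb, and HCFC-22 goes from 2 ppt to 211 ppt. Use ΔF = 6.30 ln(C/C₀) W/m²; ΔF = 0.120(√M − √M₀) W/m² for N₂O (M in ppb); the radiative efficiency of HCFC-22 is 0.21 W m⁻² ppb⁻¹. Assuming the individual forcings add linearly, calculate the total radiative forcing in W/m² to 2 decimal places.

ΔF = 6.09 W/m²

CO₂: 6.30 × ln(698/285) = 6.30 × ln(2.44912) = 6.30 × 0.89573 = 5.6431 W/m².
N₂O: 0.120 × (√400 − √276) = 0.120 × (20.0000 − 16.6132) = 0.120 × 3.3868 = 0.4064 W/m².
HCFC-22: Δ = 211 − 2 = 209 ppt = 0.209 ppb; ΔF = 0.21 × 0.209 = 0.0439 W/m².
Total ΔF = 5.6431 + 0.4064 + 0.0439 = 6.0934 W/m².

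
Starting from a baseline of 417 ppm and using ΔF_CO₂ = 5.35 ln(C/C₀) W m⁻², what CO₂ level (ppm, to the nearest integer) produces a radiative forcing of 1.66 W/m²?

C ≈ 569 ppm

Set 5.35 ln(C/417) = 1.66, so ln(C/417) = 1.66/5.35 = 0.31028.
Then C/417 = e^0.31028 = 1.36381, giving C = 417 × 1.36381 = 568.71 ppm.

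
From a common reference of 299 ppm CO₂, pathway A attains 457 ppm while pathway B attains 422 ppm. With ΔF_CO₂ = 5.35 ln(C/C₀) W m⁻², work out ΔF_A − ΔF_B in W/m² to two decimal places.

ΔF_A = 5.35 ln(457/299) = 5.35 × 0.42424 = 2.2697 W/m².
ΔF_B = 5.35 ln(422/299) = 5.35 × 0.34456 = 1.8434 W/m².
Difference: 2.2697 − 1.8434 = 0.4263 W/m².

ΔF_A − ΔF_B = 0.43 W/m²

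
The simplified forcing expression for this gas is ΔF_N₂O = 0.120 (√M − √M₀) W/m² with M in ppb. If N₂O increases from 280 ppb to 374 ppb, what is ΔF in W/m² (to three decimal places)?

N₂O: 0.120 × (√374 − √280) = 0.120 × (19.3391 − 16.7332) = 0.120 × 2.6059 = 0.3127 W/m².

ΔF = 0.313 W/m²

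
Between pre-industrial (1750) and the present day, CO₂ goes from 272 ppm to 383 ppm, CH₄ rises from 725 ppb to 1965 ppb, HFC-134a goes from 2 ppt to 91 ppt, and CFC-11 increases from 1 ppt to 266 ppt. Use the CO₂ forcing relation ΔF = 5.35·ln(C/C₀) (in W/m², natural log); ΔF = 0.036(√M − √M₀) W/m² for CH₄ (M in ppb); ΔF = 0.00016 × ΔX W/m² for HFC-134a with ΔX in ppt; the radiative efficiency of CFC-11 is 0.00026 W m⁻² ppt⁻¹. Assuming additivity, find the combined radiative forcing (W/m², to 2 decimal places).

ΔF = 2.54 W/m²

CO₂: 5.35 × ln(383/272) = 5.35 × ln(1.40809) = 5.35 × 0.34223 = 1.8309 W/m².
CH₄: 0.036 × (√1965 − √725) = 0.036 × (44.3283 − 26.9258) = 0.036 × 17.4025 = 0.6265 W/m².
HFC-134a: ΔF = 0.00016 × (91 − 2) = 0.00016 × 89 = 0.0142 W/m².
CFC-11: ΔF = 0.00026 × (266 − 1) = 0.00026 × 265 = 0.0689 W/m².
Total ΔF = 1.8309 + 0.6265 + 0.0142 + 0.0689 = 2.5405 W/m².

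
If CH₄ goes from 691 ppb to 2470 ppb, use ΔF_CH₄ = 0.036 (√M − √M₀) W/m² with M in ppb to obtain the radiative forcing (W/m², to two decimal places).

CH₄: 0.036 × (√2470 − √691) = 0.036 × (49.6991 − 26.2869) = 0.036 × 23.4122 = 0.8428 W/m².

ΔF = 0.84 W/m²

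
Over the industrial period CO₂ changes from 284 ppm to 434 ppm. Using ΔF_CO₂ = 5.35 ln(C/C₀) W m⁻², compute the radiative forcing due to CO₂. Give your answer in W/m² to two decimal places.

CO₂ absorption bands are partially saturated, so forcing scales with the logarithm of the concentration ratio.
CO₂: 5.35 × ln(434/284) = 5.35 × ln(1.52817) = 5.35 × 0.42407 = 2.2688 W/m².

ΔF = 2.27 W/m²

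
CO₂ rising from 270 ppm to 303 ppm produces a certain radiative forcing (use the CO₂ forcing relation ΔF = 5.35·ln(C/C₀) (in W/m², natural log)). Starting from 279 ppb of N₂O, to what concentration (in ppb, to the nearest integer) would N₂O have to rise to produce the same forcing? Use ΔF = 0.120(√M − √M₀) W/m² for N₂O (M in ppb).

CO₂ forcing: 5.35 × ln(303/270) = 5.35 × 0.115311 = 0.61691 W/m².
Set 0.120(√M − √279) = 0.61691: √M = 0.61691/0.120 + √279 = 5.1409 + 16.7033 = 21.8442.
M = (21.8442)² = 477.17 ppb.

M ≈ 477 ppb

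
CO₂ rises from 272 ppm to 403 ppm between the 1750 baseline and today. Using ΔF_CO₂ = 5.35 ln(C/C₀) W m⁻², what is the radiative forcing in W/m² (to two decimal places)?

CO₂: 5.35 × ln(403/272) = 5.35 × ln(1.48162) = 5.35 × 0.39314 = 2.1033 W/m².

ΔF = 2.10 W/m²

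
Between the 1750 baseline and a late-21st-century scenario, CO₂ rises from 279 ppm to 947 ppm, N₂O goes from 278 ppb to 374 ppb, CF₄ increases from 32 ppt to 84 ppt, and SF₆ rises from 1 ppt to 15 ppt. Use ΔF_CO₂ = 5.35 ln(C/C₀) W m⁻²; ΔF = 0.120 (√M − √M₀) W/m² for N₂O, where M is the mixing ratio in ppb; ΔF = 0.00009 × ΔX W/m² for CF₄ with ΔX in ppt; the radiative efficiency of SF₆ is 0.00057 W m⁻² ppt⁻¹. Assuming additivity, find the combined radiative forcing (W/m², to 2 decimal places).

ΔF = 6.87 W/m²

CO₂: 5.35 × ln(947/279) = 5.35 × ln(3.39427) = 5.35 × 1.22209 = 6.5382 W/m².
N₂O: 0.120 × (√374 − √278) = 0.120 × (19.3391 − 16.6733) = 0.120 × 2.6658 = 0.3199 W/m².
CF₄: ΔF = 0.00009 × (84 − 32) = 0.00009 × 52 = 0.0047 W/m².
SF₆: ΔF = 0.00057 × (15 − 1) = 0.00057 × 14 = 0.0080 W/m².
Total ΔF = 6.5382 + 0.3199 + 0.0047 + 0.0080 = 6.8708 W/m².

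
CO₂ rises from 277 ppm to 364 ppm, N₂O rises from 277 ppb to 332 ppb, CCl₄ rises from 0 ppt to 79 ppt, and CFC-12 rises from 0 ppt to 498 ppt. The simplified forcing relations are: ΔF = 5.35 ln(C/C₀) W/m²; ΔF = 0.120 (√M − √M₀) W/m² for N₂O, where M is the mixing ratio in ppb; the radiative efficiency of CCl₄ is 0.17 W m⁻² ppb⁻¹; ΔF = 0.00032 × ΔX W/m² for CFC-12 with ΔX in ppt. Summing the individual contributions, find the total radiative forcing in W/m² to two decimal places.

ΔF = 1.82 W/m²

CO₂: 5.35 × ln(364/277) = 5.35 × ln(1.31408) = 5.35 × 0.27314 = 1.4613 W/m².
N₂O: 0.120 × (√332 − √277) = 0.120 × (18.2209 − 16.6433) = 0.120 × 1.5776 = 0.1893 W/m².
CCl₄: Δ = 79 − 0 = 79 ppt = 0.079 ppb; ΔF = 0.17 × 0.079 = 0.0134 W/m².
CFC-12: ΔF = 0.00032 × (498 − 0) = 0.00032 × 498 = 0.1594 W/m².
Total ΔF = 1.4613 + 0.1893 + 0.0134 + 0.1594 = 1.8234 W/m².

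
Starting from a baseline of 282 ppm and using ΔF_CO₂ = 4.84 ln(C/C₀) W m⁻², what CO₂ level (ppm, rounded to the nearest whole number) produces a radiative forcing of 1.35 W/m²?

Set 4.84 ln(C/282) = 1.35, so ln(C/282) = 1.35/4.84 = 0.27893.
Then C/282 = e^0.27893 = 1.32171, giving C = 282 × 1.32171 = 372.72 ppm.

C ≈ 373 ppm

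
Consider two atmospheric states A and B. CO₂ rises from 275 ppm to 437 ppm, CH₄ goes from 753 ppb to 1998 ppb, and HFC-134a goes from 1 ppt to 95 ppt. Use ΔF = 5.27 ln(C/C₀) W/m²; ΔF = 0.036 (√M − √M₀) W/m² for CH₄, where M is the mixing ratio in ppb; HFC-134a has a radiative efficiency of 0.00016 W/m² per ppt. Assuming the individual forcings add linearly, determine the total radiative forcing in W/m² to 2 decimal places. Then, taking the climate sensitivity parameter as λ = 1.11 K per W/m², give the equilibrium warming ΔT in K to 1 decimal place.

ΔF = 3.08 W/m²; ΔT = 3.4 K

CO₂: 5.27 × ln(437/275) = 5.27 × ln(1.58909) = 5.27 × 0.46316 = 2.4409 W/m².
CH₄: 0.036 × (√1998 − √753) = 0.036 × (44.6990 − 27.4408) = 0.036 × 17.2582 = 0.6213 W/m².
HFC-134a: ΔF = 0.00016 × (95 − 1) = 0.00016 × 94 = 0.0150 W/m².
Total ΔF = 2.4409 + 0.6213 + 0.0150 = 3.0772 W/m².
ΔT = λ ΔF = 1.11 × 3.08 = 3.4188 K.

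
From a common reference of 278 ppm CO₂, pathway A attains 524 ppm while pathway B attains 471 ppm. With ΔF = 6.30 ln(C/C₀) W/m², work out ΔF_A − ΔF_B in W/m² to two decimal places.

ΔF_A = 6.30 ln(524/278) = 6.30 × 0.63387 = 3.9934 W/m².
ΔF_B = 6.30 ln(471/278) = 6.30 × 0.52724 = 3.3216 W/m².
Difference: 3.9934 − 3.3216 = 0.6718 W/m².

ΔF_A − ΔF_B = 0.67 W/m²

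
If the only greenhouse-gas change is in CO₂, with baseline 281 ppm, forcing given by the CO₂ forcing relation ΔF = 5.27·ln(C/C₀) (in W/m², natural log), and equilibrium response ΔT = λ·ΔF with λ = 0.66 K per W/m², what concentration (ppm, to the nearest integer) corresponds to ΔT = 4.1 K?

C ≈ 913 ppm

Required forcing: ΔF = ΔT/λ = 4.1/0.66 = 6.2121 W/m².
Then ln(C/281) = ΔF/5.27 = 6.2121/5.27 = 1.17877.
So C = 281 × e^1.17877 = 281 × 3.25037 = 913.35 ppm.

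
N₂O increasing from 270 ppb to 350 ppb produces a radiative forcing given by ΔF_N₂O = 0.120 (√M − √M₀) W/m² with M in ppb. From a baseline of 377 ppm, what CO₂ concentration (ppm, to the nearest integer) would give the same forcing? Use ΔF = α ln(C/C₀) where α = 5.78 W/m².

C ≈ 395 ppm

N₂O forcing: 0.120 × (√350 − √270) = 0.120 × (18.7083 − 16.4317) = 0.120 × 2.2766 = 0.27319 W/m².
Set 5.78 ln(C/377) = 0.27319: ln(C/377) = 0.27319/5.78 = 0.04726, so C = 377 × e^0.04726 = 377 × 1.04839 = 395.24 ppm.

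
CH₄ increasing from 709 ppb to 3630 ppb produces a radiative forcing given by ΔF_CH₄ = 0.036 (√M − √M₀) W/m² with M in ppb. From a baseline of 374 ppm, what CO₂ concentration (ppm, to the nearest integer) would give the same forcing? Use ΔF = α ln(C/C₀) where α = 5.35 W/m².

CH₄ forcing: 0.036 × (√3630 − √709) = 0.036 × (60.2495 − 26.6271) = 0.036 × 33.6224 = 1.21041 W/m².
Set 5.35 ln(C/374) = 1.21041: ln(C/374) = 1.21041/5.35 = 0.22624, so C = 374 × e^0.22624 = 374 × 1.25388 = 468.95 ppm.

C ≈ 469 ppm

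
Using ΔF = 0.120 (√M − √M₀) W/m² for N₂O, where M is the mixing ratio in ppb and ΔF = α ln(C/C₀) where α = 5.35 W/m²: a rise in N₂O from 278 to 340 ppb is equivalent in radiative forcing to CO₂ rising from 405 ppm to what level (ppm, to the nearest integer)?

C ≈ 421 ppm

N₂O forcing: 0.120 × (√340 − √278) = 0.120 × (18.4391 − 16.6733) = 0.120 × 1.7658 = 0.21190 W/m².
Set 5.35 ln(C/405) = 0.21190: ln(C/405) = 0.21190/5.35 = 0.03961, so C = 405 × e^0.03961 = 405 × 1.04040 = 421.36 ppm.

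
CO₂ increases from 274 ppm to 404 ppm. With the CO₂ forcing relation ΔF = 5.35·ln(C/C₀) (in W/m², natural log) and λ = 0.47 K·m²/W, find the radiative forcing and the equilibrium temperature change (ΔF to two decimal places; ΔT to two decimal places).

ΔF = 2.08 W/m²; ΔT = 0.98 K

CO₂: 5.35 × ln(404/274) = 5.35 × ln(1.47445) = 5.35 × 0.38829 = 2.0774 W/m².
ΔT = λ ΔF = 0.47 × 2.08 = 0.9776 K.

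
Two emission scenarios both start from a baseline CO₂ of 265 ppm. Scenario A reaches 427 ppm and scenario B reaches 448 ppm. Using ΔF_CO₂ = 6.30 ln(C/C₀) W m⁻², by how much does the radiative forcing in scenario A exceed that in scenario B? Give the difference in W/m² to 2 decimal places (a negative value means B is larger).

ΔF_A = 6.30 ln(427/265) = 6.30 × 0.47705 = 3.0054 W/m².
ΔF_B = 6.30 ln(448/265) = 6.30 × 0.52506 = 3.3079 W/m².
Difference: 3.0054 − 3.3079 = -0.3025 W/m².
(Equivalently, ΔF_A − ΔF_B = 6.30 ln(427/448) = 6.30 × -0.04801 = -0.3025 W/m².)

ΔF_A − ΔF_B = -0.30 W/m²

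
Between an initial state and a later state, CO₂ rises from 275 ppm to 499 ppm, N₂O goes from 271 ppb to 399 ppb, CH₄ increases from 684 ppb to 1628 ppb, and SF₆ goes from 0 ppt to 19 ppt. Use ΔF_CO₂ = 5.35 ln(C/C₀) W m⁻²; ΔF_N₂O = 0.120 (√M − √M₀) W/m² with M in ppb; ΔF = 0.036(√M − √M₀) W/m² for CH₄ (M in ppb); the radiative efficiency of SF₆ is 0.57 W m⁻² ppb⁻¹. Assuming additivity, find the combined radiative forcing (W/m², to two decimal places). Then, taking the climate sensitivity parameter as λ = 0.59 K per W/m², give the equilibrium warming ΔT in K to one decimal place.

CO₂: 5.35 × ln(499/275) = 5.35 × ln(1.81455) = 5.35 × 0.59584 = 3.1877 W/m².
N₂O: 0.120 × (√399 − √271) = 0.120 × (19.9750 − 16.4621) = 0.120 × 3.5129 = 0.4215 W/m².
CH₄: 0.036 × (√1628 − √684) = 0.036 × (40.3485 − 26.1534) = 0.036 × 14.1951 = 0.5110 W/m².
SF₆: Δ = 19 − 0 = 19 ppt = 0.019 ppb; ΔF = 0.57 × 0.019 = 0.0108 W/m².
Total ΔF = 3.1877 + 0.4215 + 0.5110 + 0.0108 = 4.1310 W/m².
ΔT = λ ΔF = 0.59 × 4.13 = 2.4367 K.

ΔF = 4.13 W/m²; ΔT = 2.4 K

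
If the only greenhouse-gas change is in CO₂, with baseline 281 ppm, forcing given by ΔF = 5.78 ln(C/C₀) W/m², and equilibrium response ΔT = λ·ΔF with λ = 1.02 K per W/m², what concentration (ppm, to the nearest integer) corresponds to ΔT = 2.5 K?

C ≈ 429 ppm

Required forcing: ΔF = ΔT/λ = 2.5/1.02 = 2.4510 W/m².
Then ln(C/281) = ΔF/5.78 = 2.4510/5.78 = 0.42405.
So C = 281 × e^0.42405 = 281 × 1.52814 = 429.41 ppm.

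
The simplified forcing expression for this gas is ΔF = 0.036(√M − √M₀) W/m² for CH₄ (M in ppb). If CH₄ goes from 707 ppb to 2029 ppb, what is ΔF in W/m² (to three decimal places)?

CH₄: 0.036 × (√2029 − √707) = 0.036 × (45.0444 − 26.5895) = 0.036 × 18.4549 = 0.6644 W/m².

ΔF = 0.664 W/m²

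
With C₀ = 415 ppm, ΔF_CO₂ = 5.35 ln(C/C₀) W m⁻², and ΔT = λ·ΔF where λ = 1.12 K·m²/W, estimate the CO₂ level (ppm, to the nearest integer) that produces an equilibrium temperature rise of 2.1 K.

C ≈ 589 ppm

Required forcing: ΔF = ΔT/λ = 2.1/1.12 = 1.8750 W/m².
Then ln(C/415) = ΔF/5.35 = 1.8750/5.35 = 0.35047.
So C = 415 × e^0.35047 = 415 × 1.41973 = 589.19 ppm.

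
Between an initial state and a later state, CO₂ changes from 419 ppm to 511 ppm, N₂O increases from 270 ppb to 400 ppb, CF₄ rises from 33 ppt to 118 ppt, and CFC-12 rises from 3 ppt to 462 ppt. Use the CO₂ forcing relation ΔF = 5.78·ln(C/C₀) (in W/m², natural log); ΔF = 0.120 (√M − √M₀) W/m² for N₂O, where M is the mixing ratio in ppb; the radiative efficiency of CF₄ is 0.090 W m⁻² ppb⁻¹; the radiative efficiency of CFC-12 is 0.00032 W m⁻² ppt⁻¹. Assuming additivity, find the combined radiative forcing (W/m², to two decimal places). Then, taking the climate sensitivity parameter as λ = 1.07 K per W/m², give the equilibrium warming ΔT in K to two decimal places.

CO₂: 5.78 × ln(511/419) = 5.78 × ln(1.21957) = 5.78 × 0.19850 = 1.1473 W/m².
N₂O: 0.120 × (√400 − √270) = 0.120 × (20.0000 − 16.4317) = 0.120 × 3.5683 = 0.4282 W/m².
CF₄: Δ = 118 − 33 = 85 ppt = 0.085 ppb; ΔF = 0.090 × 0.085 = 0.0077 W/m².
CFC-12: ΔF = 0.00032 × (462 − 3) = 0.00032 × 459 = 0.1469 W/m².
Total ΔF = 1.1473 + 0.4282 + 0.0077 + 0.1469 = 1.7301 W/m².
ΔT = λ ΔF = 1.07 × 1.73 = 1.8511 K.

ΔF = 1.73 W/m²; ΔT = 1.85 K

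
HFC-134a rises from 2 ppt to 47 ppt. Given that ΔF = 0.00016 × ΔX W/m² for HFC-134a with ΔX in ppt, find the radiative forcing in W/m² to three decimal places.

HFC-134a: ΔF = 0.00016 × (47 − 2) = 0.00016 × 45 = 0.0072 W/m².

ΔF = 0.007 W/m²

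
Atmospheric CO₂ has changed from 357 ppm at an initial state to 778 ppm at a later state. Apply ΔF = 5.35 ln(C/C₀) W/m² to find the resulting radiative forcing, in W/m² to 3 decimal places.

ΔF = 4.168 W/m²

CO₂ absorption bands are partially saturated, so forcing scales with the logarithm of the concentration ratio.
CO₂: 5.35 × ln(778/357) = 5.35 × ln(2.17927) = 5.35 × 0.77899 = 4.1676 W/m².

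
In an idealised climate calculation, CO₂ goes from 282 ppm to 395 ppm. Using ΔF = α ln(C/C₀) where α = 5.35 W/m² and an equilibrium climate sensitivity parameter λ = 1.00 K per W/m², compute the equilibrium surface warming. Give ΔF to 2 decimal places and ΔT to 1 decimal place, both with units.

CO₂: 5.35 × ln(395/282) = 5.35 × ln(1.40071) = 5.35 × 0.33698 = 1.8028 W/m².
ΔT = λ ΔF = 1.00 × 1.80 = 1.8000 K.

ΔF = 1.80 W/m²; ΔT = 1.8 K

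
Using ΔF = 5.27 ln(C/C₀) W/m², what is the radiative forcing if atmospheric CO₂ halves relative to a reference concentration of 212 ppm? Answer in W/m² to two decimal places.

ΔF = 5.27 × ln(0.5) = 5.27 × -0.69315 = -3.6529 W/m².

ΔF = -3.65 W/m²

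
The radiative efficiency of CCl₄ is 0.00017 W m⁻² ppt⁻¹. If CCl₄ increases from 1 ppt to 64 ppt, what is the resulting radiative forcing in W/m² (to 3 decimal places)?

CCl₄: ΔF = 0.00017 × (64 − 1) = 0.00017 × 63 = 0.0107 W/m².

ΔF = 0.011 W/m²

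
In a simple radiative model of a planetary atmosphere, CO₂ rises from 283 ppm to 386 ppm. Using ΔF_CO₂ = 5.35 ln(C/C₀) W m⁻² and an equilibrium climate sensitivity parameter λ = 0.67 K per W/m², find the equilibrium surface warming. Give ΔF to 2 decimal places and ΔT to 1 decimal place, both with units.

ΔF = 1.66 W/m²; ΔT = 1.1 K

CO₂: 5.35 × ln(386/283) = 5.35 × ln(1.36396) = 5.35 × 0.31039 = 1.6606 W/m².
ΔT = λ ΔF = 0.67 × 1.66 = 1.1122 K.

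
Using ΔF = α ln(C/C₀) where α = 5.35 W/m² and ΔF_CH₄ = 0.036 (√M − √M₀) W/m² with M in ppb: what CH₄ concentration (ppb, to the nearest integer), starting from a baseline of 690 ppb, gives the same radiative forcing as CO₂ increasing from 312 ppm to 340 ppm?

CO₂ forcing: 5.35 × ln(340/312) = 5.35 × 0.085942 = 0.45979 W/m².
Set 0.036(√M − √690) = 0.45979: √M = 0.45979/0.036 + √690 = 12.7719 + 26.2679 = 39.0398.
M = (39.0398)² = 1524.11 ppb.

M ≈ 1524 ppb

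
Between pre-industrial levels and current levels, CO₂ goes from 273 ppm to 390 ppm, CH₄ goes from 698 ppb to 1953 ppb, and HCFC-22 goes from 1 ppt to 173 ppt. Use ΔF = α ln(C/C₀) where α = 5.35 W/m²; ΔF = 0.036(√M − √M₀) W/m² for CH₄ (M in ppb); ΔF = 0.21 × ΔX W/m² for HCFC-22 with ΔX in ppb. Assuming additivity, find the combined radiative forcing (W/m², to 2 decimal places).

ΔF = 2.58 W/m²

CO₂: 5.35 × ln(390/273) = 5.35 × ln(1.42857) = 5.35 × 0.35667 = 1.9082 W/m².
CH₄: 0.036 × (√1953 − √698) = 0.036 × (44.1928 − 26.4197) = 0.036 × 17.7731 = 0.6398 W/m².
HCFC-22: Δ = 173 − 1 = 172 ppt = 0.172 ppb; ΔF = 0.21 × 0.172 = 0.0361 W/m².
Total ΔF = 1.9082 + 0.6398 + 0.0361 = 2.5841 W/m².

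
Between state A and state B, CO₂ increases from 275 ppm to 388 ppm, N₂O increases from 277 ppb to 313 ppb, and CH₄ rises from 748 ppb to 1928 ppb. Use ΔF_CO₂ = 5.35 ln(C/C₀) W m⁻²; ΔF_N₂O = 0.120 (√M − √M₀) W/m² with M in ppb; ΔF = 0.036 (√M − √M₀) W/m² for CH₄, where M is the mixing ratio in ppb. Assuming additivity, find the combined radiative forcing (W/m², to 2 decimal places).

ΔF = 2.56 W/m²

CO₂: 5.35 × ln(388/275) = 5.35 × ln(1.41091) = 5.35 × 0.34423 = 1.8416 W/m².
N₂O: 0.120 × (√313 − √277) = 0.120 × (17.6918 − 16.6433) = 0.120 × 1.0485 = 0.1258 W/m².
CH₄: 0.036 × (√1928 − √748) = 0.036 × (43.9090 − 27.3496) = 0.036 × 16.5594 = 0.5961 W/m².
Total ΔF = 1.8416 + 0.1258 + 0.5961 = 2.5635 W/m².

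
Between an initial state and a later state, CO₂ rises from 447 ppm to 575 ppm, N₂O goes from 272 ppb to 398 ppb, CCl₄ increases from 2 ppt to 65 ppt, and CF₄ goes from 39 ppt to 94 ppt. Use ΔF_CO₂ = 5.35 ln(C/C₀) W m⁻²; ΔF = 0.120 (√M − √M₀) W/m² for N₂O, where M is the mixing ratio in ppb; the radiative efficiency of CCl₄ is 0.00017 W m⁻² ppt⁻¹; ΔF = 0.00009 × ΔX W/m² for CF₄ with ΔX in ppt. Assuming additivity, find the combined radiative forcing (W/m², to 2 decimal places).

CO₂: 5.35 × ln(575/447) = 5.35 × ln(1.28635) = 5.35 × 0.25181 = 1.3472 W/m².
N₂O: 0.120 × (√398 − √272) = 0.120 × (19.9499 − 16.4924) = 0.120 × 3.4575 = 0.4149 W/m².
CCl₄: ΔF = 0.00017 × (65 − 2) = 0.00017 × 63 = 0.0107 W/m².
CF₄: ΔF = 0.00009 × (94 − 39) = 0.00009 × 55 = 0.0050 W/m².
Total ΔF = 1.3472 + 0.4149 + 0.0107 + 0.0050 = 1.7778 W/m².

ΔF = 1.78 W/m²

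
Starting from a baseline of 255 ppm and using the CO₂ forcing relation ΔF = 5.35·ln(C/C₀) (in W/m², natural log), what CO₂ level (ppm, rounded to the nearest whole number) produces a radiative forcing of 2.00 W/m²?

C ≈ 371 ppm

Set 5.35 ln(C/255) = 2.00, so ln(C/255) = 2.00/5.35 = 0.37383.
Then C/255 = e^0.37383 = 1.45329, giving C = 255 × 1.45329 = 370.59 ppm.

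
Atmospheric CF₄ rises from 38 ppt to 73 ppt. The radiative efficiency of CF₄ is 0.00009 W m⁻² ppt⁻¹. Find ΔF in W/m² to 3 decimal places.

ΔF = 0.003 W/m²

CF₄: ΔF = 0.00009 × (73 − 38) = 0.00009 × 35 = 0.0032 W/m².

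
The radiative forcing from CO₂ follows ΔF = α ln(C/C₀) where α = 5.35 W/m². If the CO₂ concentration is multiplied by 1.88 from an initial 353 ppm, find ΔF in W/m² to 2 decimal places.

Because the forcing depends only on the ratio C/C₀, the initial concentration does not enter.
ΔF = 5.35 × ln(1.88) = 5.35 × 0.63127 = 3.3773 W/m².

ΔF = 3.38 W/m²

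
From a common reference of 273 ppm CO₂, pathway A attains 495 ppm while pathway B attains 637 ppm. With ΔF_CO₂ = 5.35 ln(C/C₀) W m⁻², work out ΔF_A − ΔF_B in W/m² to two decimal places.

ΔF_A − ΔF_B = -1.35 W/m²

ΔF_A = 5.35 ln(495/273) = 5.35 × 0.59509 = 3.1837 W/m².
ΔF_B = 5.35 ln(637/273) = 5.35 × 0.84730 = 4.5331 W/m².
Difference: 3.1837 − 4.5331 = -1.3494 W/m².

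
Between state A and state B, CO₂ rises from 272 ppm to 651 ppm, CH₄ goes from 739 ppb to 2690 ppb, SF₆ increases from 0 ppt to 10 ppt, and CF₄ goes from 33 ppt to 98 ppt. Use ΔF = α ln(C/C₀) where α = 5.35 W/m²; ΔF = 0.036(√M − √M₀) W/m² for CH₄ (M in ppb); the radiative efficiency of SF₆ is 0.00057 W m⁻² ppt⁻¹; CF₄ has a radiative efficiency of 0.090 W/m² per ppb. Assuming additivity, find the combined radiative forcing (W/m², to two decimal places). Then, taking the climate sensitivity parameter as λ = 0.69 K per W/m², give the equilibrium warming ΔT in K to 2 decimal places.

ΔF = 5.57 W/m²; ΔT = 3.84 K

CO₂: 5.35 × ln(651/272) = 5.35 × ln(2.39338) = 5.35 × 0.87271 = 4.6690 W/m².
CH₄: 0.036 × (√2690 − √739) = 0.036 × (51.8652 − 27.1846) = 0.036 × 24.6806 = 0.8885 W/m².
SF₆: ΔF = 0.00057 × (10 − 0) = 0.00057 × 10 = 0.0057 W/m².
CF₄: Δ = 98 − 33 = 65 ppt = 0.065 ppb; ΔF = 0.090 × 0.065 = 0.0059 W/m².
Total ΔF = 4.6690 + 0.8885 + 0.0057 + 0.0059 = 5.5691 W/m².
ΔT = λ ΔF = 0.69 × 5.57 = 3.8433 K.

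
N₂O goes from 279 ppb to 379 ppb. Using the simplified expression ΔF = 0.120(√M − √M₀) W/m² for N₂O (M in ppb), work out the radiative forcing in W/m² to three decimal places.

N₂O: 0.120 × (√379 − √279) = 0.120 × (19.4679 − 16.7033) = 0.120 × 2.7646 = 0.3318 W/m².

ΔF = 0.332 W/m²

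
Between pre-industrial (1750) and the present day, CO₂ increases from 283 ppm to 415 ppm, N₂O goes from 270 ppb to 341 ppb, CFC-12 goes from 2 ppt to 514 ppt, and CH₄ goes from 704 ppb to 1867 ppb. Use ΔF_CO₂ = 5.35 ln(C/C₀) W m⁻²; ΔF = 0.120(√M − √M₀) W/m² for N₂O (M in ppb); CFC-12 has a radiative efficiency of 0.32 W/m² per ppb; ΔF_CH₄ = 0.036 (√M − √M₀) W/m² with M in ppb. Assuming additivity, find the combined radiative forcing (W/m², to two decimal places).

ΔF = 3.06 W/m²

CO₂: 5.35 × ln(415/283) = 5.35 × ln(1.46643) = 5.35 × 0.38283 = 2.0481 W/m².
N₂O: 0.120 × (√341 − √270) = 0.120 × (18.4662 − 16.4317) = 0.120 × 2.0345 = 0.2441 W/m².
CFC-12: Δ = 514 − 2 = 512 ppt = 0.512 ppb; ΔF = 0.32 × 0.512 = 0.1638 W/m².
CH₄: 0.036 × (√1867 − √704) = 0.036 × (43.2088 − 26.5330) = 0.036 × 16.6758 = 0.6003 W/m².
Total ΔF = 2.0481 + 0.2441 + 0.1638 + 0.6003 = 3.0563 W/m².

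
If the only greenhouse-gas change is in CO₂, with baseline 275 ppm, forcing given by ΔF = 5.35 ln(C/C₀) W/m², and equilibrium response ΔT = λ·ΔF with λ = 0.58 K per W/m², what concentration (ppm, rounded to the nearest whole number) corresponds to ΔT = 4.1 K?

C ≈ 1031 ppm

Required forcing: ΔF = ΔT/λ = 4.1/0.58 = 7.0690 W/m².
Then ln(C/275) = ΔF/5.35 = 7.0690/5.35 = 1.32131.
So C = 275 × e^1.32131 = 275 × 3.74833 = 1030.79 ppm.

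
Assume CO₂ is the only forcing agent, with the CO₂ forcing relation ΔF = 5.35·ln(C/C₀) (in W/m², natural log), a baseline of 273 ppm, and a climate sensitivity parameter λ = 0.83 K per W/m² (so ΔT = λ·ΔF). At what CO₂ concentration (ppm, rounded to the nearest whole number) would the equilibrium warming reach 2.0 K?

Required forcing: ΔF = ΔT/λ = 2.0/0.83 = 2.4096 W/m².
Then ln(C/273) = ΔF/5.35 = 2.4096/5.35 = 0.45039.
So C = 273 × e^0.45039 = 273 × 1.56892 = 428.32 ppm.

C ≈ 428 ppm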